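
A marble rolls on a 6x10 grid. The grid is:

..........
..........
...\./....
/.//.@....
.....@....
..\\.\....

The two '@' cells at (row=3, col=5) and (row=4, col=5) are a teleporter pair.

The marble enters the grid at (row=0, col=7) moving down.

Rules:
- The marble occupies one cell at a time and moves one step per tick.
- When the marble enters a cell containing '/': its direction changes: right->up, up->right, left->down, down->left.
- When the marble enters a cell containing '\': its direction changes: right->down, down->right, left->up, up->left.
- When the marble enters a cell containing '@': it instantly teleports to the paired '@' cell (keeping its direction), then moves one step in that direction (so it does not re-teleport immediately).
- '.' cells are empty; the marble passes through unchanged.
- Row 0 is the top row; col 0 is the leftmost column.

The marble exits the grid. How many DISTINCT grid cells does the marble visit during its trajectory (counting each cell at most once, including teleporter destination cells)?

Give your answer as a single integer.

Answer: 6

Derivation:
Step 1: enter (0,7), '.' pass, move down to (1,7)
Step 2: enter (1,7), '.' pass, move down to (2,7)
Step 3: enter (2,7), '.' pass, move down to (3,7)
Step 4: enter (3,7), '.' pass, move down to (4,7)
Step 5: enter (4,7), '.' pass, move down to (5,7)
Step 6: enter (5,7), '.' pass, move down to (6,7)
Step 7: at (6,7) — EXIT via bottom edge, pos 7
Distinct cells visited: 6 (path length 6)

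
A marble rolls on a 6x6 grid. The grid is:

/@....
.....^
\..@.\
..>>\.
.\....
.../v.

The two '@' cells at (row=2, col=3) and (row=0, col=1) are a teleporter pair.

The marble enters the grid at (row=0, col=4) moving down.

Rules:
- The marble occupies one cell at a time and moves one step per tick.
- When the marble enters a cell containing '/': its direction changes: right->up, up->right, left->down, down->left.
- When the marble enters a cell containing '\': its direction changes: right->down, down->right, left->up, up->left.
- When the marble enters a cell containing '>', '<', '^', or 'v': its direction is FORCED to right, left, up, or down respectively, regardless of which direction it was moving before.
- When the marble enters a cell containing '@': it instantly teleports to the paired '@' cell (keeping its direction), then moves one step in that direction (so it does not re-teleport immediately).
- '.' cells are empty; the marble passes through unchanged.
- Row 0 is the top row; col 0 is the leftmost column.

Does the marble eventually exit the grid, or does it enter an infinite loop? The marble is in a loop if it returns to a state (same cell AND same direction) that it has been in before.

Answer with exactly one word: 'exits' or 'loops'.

Step 1: enter (0,4), '.' pass, move down to (1,4)
Step 2: enter (1,4), '.' pass, move down to (2,4)
Step 3: enter (2,4), '.' pass, move down to (3,4)
Step 4: enter (3,4), '\' deflects down->right, move right to (3,5)
Step 5: enter (3,5), '.' pass, move right to (3,6)
Step 6: at (3,6) — EXIT via right edge, pos 3

Answer: exits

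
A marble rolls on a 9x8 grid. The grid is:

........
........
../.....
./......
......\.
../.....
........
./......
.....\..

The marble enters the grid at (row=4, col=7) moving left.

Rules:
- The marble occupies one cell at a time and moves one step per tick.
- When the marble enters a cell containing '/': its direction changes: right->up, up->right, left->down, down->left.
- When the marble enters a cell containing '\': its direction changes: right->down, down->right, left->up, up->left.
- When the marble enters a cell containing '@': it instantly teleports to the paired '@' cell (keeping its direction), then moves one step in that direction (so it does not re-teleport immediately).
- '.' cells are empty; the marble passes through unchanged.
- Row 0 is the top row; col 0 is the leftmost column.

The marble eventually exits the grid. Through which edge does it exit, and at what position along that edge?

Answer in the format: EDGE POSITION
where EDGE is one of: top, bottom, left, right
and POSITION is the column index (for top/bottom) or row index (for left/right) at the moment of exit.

Step 1: enter (4,7), '.' pass, move left to (4,6)
Step 2: enter (4,6), '\' deflects left->up, move up to (3,6)
Step 3: enter (3,6), '.' pass, move up to (2,6)
Step 4: enter (2,6), '.' pass, move up to (1,6)
Step 5: enter (1,6), '.' pass, move up to (0,6)
Step 6: enter (0,6), '.' pass, move up to (-1,6)
Step 7: at (-1,6) — EXIT via top edge, pos 6

Answer: top 6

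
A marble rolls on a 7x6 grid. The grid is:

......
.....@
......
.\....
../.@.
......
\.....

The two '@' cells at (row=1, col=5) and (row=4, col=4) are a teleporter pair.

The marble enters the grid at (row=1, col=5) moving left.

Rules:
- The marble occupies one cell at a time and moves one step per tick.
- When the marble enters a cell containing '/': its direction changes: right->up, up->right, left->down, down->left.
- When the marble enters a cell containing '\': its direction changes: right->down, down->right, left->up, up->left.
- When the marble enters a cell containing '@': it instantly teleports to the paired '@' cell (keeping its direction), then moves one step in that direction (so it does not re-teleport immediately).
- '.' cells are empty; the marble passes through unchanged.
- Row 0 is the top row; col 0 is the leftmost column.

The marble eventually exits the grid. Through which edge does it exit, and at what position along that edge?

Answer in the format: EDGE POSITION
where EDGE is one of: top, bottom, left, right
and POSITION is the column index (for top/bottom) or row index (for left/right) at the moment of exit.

Answer: bottom 2

Derivation:
Step 1: enter (1,5), '@' teleport (1,5)->(4,4), also enter (4,4), move left to (4,3)
Step 2: enter (4,3), '.' pass, move left to (4,2)
Step 3: enter (4,2), '/' deflects left->down, move down to (5,2)
Step 4: enter (5,2), '.' pass, move down to (6,2)
Step 5: enter (6,2), '.' pass, move down to (7,2)
Step 6: at (7,2) — EXIT via bottom edge, pos 2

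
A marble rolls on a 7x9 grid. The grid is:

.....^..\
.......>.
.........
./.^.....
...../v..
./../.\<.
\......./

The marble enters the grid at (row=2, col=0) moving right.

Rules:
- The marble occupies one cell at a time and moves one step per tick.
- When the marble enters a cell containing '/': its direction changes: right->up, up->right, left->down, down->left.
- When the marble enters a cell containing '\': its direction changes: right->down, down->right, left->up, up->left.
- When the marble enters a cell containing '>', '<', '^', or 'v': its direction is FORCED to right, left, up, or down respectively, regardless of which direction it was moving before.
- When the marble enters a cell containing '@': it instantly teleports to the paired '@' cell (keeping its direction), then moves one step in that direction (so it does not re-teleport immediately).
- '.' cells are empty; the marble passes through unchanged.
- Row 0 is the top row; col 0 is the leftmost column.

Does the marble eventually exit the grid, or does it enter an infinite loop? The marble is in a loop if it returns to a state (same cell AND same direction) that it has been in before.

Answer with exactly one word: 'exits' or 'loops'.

Step 1: enter (2,0), '.' pass, move right to (2,1)
Step 2: enter (2,1), '.' pass, move right to (2,2)
Step 3: enter (2,2), '.' pass, move right to (2,3)
Step 4: enter (2,3), '.' pass, move right to (2,4)
Step 5: enter (2,4), '.' pass, move right to (2,5)
Step 6: enter (2,5), '.' pass, move right to (2,6)
Step 7: enter (2,6), '.' pass, move right to (2,7)
Step 8: enter (2,7), '.' pass, move right to (2,8)
Step 9: enter (2,8), '.' pass, move right to (2,9)
Step 10: at (2,9) — EXIT via right edge, pos 2

Answer: exits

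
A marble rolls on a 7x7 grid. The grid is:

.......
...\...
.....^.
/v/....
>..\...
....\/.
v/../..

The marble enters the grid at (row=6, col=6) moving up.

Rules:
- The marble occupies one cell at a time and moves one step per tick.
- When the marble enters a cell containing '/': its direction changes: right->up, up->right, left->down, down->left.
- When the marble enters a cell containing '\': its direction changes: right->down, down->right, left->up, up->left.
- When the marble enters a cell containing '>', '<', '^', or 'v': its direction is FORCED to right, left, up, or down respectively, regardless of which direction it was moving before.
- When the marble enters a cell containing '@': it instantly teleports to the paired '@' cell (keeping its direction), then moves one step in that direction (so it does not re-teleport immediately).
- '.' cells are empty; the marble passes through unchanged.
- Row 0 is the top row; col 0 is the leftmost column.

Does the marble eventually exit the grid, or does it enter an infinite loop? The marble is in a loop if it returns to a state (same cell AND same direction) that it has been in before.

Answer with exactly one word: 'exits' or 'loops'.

Answer: exits

Derivation:
Step 1: enter (6,6), '.' pass, move up to (5,6)
Step 2: enter (5,6), '.' pass, move up to (4,6)
Step 3: enter (4,6), '.' pass, move up to (3,6)
Step 4: enter (3,6), '.' pass, move up to (2,6)
Step 5: enter (2,6), '.' pass, move up to (1,6)
Step 6: enter (1,6), '.' pass, move up to (0,6)
Step 7: enter (0,6), '.' pass, move up to (-1,6)
Step 8: at (-1,6) — EXIT via top edge, pos 6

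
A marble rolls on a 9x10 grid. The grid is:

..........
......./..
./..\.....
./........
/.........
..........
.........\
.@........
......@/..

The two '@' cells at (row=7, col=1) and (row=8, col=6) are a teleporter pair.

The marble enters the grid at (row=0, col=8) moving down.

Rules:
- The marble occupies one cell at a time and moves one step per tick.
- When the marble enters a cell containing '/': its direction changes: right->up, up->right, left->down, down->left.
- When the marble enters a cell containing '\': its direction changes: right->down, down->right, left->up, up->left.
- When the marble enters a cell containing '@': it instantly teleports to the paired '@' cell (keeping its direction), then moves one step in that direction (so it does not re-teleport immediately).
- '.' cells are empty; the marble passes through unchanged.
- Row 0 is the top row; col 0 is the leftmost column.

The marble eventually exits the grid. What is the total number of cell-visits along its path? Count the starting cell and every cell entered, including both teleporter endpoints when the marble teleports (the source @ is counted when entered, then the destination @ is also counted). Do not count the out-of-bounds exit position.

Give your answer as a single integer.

Answer: 9

Derivation:
Step 1: enter (0,8), '.' pass, move down to (1,8)
Step 2: enter (1,8), '.' pass, move down to (2,8)
Step 3: enter (2,8), '.' pass, move down to (3,8)
Step 4: enter (3,8), '.' pass, move down to (4,8)
Step 5: enter (4,8), '.' pass, move down to (5,8)
Step 6: enter (5,8), '.' pass, move down to (6,8)
Step 7: enter (6,8), '.' pass, move down to (7,8)
Step 8: enter (7,8), '.' pass, move down to (8,8)
Step 9: enter (8,8), '.' pass, move down to (9,8)
Step 10: at (9,8) — EXIT via bottom edge, pos 8
Path length (cell visits): 9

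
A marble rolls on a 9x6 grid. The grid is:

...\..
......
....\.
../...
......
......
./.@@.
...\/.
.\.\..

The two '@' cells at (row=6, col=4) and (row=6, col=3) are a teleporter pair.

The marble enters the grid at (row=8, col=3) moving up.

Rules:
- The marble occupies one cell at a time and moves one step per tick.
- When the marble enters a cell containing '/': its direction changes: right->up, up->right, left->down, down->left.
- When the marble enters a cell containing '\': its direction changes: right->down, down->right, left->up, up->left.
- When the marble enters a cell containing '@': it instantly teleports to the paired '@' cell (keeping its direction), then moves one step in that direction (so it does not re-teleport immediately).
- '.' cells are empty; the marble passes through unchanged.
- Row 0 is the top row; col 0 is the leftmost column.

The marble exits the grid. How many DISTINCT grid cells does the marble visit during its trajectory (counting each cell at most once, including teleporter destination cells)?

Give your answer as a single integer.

Step 1: enter (8,3), '\' deflects up->left, move left to (8,2)
Step 2: enter (8,2), '.' pass, move left to (8,1)
Step 3: enter (8,1), '\' deflects left->up, move up to (7,1)
Step 4: enter (7,1), '.' pass, move up to (6,1)
Step 5: enter (6,1), '/' deflects up->right, move right to (6,2)
Step 6: enter (6,2), '.' pass, move right to (6,3)
Step 7: enter (6,3), '@' teleport (6,3)->(6,4), also enter (6,4), move right to (6,5)
Step 8: enter (6,5), '.' pass, move right to (6,6)
Step 9: at (6,6) — EXIT via right edge, pos 6
Distinct cells visited: 9 (path length 9)

Answer: 9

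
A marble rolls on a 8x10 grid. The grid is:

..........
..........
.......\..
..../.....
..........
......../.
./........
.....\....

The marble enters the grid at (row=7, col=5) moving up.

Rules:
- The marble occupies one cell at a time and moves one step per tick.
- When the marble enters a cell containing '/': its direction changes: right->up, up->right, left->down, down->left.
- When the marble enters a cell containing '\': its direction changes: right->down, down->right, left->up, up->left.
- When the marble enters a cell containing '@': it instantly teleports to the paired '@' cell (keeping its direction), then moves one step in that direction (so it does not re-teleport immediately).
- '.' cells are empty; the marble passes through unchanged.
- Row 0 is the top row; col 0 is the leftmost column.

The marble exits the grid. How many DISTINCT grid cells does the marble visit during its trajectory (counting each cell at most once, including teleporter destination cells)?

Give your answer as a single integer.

Step 1: enter (7,5), '\' deflects up->left, move left to (7,4)
Step 2: enter (7,4), '.' pass, move left to (7,3)
Step 3: enter (7,3), '.' pass, move left to (7,2)
Step 4: enter (7,2), '.' pass, move left to (7,1)
Step 5: enter (7,1), '.' pass, move left to (7,0)
Step 6: enter (7,0), '.' pass, move left to (7,-1)
Step 7: at (7,-1) — EXIT via left edge, pos 7
Distinct cells visited: 6 (path length 6)

Answer: 6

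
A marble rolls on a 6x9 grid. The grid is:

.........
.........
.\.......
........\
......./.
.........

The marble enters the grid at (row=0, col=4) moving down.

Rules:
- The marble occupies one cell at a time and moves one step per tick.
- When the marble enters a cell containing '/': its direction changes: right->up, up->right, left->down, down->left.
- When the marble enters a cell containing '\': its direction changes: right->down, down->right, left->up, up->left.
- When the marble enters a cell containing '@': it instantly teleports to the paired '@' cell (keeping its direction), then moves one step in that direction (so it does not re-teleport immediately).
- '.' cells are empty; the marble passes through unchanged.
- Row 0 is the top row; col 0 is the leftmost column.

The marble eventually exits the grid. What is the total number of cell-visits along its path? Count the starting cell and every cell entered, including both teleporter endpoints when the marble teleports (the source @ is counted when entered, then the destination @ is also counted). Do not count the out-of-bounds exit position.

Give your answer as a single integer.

Step 1: enter (0,4), '.' pass, move down to (1,4)
Step 2: enter (1,4), '.' pass, move down to (2,4)
Step 3: enter (2,4), '.' pass, move down to (3,4)
Step 4: enter (3,4), '.' pass, move down to (4,4)
Step 5: enter (4,4), '.' pass, move down to (5,4)
Step 6: enter (5,4), '.' pass, move down to (6,4)
Step 7: at (6,4) — EXIT via bottom edge, pos 4
Path length (cell visits): 6

Answer: 6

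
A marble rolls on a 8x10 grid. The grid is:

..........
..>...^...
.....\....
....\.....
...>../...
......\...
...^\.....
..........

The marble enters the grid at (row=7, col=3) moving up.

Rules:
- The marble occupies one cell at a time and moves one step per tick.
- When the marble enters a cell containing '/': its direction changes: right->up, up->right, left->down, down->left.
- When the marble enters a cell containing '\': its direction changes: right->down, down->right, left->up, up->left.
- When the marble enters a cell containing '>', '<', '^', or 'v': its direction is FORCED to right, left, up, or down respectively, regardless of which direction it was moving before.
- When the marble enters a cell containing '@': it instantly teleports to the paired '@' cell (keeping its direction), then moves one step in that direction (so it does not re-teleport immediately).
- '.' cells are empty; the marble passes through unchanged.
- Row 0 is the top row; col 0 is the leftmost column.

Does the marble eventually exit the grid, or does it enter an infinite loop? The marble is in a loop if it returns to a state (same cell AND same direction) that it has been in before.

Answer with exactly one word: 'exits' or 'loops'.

Step 1: enter (7,3), '.' pass, move up to (6,3)
Step 2: enter (6,3), '^' forces up->up, move up to (5,3)
Step 3: enter (5,3), '.' pass, move up to (4,3)
Step 4: enter (4,3), '>' forces up->right, move right to (4,4)
Step 5: enter (4,4), '.' pass, move right to (4,5)
Step 6: enter (4,5), '.' pass, move right to (4,6)
Step 7: enter (4,6), '/' deflects right->up, move up to (3,6)
Step 8: enter (3,6), '.' pass, move up to (2,6)
Step 9: enter (2,6), '.' pass, move up to (1,6)
Step 10: enter (1,6), '^' forces up->up, move up to (0,6)
Step 11: enter (0,6), '.' pass, move up to (-1,6)
Step 12: at (-1,6) — EXIT via top edge, pos 6

Answer: exits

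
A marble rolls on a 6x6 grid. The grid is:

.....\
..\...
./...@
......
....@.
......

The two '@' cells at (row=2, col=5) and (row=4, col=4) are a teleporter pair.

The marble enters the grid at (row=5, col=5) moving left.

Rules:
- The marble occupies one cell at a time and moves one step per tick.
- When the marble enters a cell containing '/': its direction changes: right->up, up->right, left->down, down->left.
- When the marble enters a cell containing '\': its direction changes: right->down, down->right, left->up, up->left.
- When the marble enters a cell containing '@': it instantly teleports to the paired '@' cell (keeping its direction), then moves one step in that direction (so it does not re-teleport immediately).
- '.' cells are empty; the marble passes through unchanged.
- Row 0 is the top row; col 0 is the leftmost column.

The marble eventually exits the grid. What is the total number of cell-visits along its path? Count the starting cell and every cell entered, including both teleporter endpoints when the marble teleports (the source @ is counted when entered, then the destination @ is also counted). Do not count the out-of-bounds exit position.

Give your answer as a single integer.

Answer: 6

Derivation:
Step 1: enter (5,5), '.' pass, move left to (5,4)
Step 2: enter (5,4), '.' pass, move left to (5,3)
Step 3: enter (5,3), '.' pass, move left to (5,2)
Step 4: enter (5,2), '.' pass, move left to (5,1)
Step 5: enter (5,1), '.' pass, move left to (5,0)
Step 6: enter (5,0), '.' pass, move left to (5,-1)
Step 7: at (5,-1) — EXIT via left edge, pos 5
Path length (cell visits): 6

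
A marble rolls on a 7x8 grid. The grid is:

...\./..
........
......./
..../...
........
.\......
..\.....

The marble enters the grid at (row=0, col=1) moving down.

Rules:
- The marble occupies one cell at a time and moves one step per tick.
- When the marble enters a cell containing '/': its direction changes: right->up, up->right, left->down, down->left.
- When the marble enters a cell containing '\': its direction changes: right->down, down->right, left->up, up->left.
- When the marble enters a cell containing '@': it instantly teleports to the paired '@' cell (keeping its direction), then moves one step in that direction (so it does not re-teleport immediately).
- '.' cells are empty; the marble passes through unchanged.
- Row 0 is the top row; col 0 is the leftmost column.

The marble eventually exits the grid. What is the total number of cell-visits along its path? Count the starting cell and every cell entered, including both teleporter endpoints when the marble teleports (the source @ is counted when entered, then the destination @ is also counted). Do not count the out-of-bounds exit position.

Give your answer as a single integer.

Step 1: enter (0,1), '.' pass, move down to (1,1)
Step 2: enter (1,1), '.' pass, move down to (2,1)
Step 3: enter (2,1), '.' pass, move down to (3,1)
Step 4: enter (3,1), '.' pass, move down to (4,1)
Step 5: enter (4,1), '.' pass, move down to (5,1)
Step 6: enter (5,1), '\' deflects down->right, move right to (5,2)
Step 7: enter (5,2), '.' pass, move right to (5,3)
Step 8: enter (5,3), '.' pass, move right to (5,4)
Step 9: enter (5,4), '.' pass, move right to (5,5)
Step 10: enter (5,5), '.' pass, move right to (5,6)
Step 11: enter (5,6), '.' pass, move right to (5,7)
Step 12: enter (5,7), '.' pass, move right to (5,8)
Step 13: at (5,8) — EXIT via right edge, pos 5
Path length (cell visits): 12

Answer: 12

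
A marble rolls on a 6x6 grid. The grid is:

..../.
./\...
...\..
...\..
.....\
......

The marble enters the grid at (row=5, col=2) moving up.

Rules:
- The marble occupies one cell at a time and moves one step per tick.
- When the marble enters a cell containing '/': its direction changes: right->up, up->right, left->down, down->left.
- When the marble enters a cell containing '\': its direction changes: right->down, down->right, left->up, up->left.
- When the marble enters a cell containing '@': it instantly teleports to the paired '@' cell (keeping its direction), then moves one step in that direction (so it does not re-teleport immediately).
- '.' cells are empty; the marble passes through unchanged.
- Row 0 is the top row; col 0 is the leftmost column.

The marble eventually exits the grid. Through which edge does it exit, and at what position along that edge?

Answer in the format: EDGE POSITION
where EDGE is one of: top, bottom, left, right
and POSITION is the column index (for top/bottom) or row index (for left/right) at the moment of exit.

Answer: bottom 1

Derivation:
Step 1: enter (5,2), '.' pass, move up to (4,2)
Step 2: enter (4,2), '.' pass, move up to (3,2)
Step 3: enter (3,2), '.' pass, move up to (2,2)
Step 4: enter (2,2), '.' pass, move up to (1,2)
Step 5: enter (1,2), '\' deflects up->left, move left to (1,1)
Step 6: enter (1,1), '/' deflects left->down, move down to (2,1)
Step 7: enter (2,1), '.' pass, move down to (3,1)
Step 8: enter (3,1), '.' pass, move down to (4,1)
Step 9: enter (4,1), '.' pass, move down to (5,1)
Step 10: enter (5,1), '.' pass, move down to (6,1)
Step 11: at (6,1) — EXIT via bottom edge, pos 1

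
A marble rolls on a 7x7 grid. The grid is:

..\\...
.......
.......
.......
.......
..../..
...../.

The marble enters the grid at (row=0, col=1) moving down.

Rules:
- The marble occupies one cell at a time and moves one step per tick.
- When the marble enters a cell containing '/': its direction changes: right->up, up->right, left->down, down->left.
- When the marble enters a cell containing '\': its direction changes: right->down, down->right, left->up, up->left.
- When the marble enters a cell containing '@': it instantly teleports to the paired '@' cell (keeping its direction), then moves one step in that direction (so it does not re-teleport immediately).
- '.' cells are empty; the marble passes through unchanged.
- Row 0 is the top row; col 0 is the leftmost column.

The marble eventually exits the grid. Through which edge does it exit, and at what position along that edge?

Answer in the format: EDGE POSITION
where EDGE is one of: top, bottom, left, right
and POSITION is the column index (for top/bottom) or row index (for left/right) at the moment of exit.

Step 1: enter (0,1), '.' pass, move down to (1,1)
Step 2: enter (1,1), '.' pass, move down to (2,1)
Step 3: enter (2,1), '.' pass, move down to (3,1)
Step 4: enter (3,1), '.' pass, move down to (4,1)
Step 5: enter (4,1), '.' pass, move down to (5,1)
Step 6: enter (5,1), '.' pass, move down to (6,1)
Step 7: enter (6,1), '.' pass, move down to (7,1)
Step 8: at (7,1) — EXIT via bottom edge, pos 1

Answer: bottom 1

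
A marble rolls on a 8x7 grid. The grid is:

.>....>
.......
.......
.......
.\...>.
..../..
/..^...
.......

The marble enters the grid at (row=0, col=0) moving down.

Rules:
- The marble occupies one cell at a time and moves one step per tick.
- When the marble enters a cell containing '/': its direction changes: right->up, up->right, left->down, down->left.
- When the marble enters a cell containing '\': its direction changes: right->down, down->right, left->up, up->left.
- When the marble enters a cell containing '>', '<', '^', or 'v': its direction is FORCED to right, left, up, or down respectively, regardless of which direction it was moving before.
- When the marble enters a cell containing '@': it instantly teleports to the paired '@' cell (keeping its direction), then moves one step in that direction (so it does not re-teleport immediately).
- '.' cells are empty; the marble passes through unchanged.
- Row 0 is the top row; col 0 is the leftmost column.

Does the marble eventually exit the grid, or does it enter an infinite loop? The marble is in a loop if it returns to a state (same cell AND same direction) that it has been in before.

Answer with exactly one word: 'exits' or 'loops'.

Answer: exits

Derivation:
Step 1: enter (0,0), '.' pass, move down to (1,0)
Step 2: enter (1,0), '.' pass, move down to (2,0)
Step 3: enter (2,0), '.' pass, move down to (3,0)
Step 4: enter (3,0), '.' pass, move down to (4,0)
Step 5: enter (4,0), '.' pass, move down to (5,0)
Step 6: enter (5,0), '.' pass, move down to (6,0)
Step 7: enter (6,0), '/' deflects down->left, move left to (6,-1)
Step 8: at (6,-1) — EXIT via left edge, pos 6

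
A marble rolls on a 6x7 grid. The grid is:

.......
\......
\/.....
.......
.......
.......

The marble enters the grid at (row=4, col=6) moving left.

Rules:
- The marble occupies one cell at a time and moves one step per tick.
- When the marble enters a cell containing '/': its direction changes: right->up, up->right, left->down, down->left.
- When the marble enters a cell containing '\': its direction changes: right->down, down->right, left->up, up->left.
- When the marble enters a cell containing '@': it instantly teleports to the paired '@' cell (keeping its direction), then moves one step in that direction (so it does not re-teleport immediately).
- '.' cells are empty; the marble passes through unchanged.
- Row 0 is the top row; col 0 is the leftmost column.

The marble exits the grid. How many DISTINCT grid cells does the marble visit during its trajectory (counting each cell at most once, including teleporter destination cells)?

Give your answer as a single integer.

Answer: 7

Derivation:
Step 1: enter (4,6), '.' pass, move left to (4,5)
Step 2: enter (4,5), '.' pass, move left to (4,4)
Step 3: enter (4,4), '.' pass, move left to (4,3)
Step 4: enter (4,3), '.' pass, move left to (4,2)
Step 5: enter (4,2), '.' pass, move left to (4,1)
Step 6: enter (4,1), '.' pass, move left to (4,0)
Step 7: enter (4,0), '.' pass, move left to (4,-1)
Step 8: at (4,-1) — EXIT via left edge, pos 4
Distinct cells visited: 7 (path length 7)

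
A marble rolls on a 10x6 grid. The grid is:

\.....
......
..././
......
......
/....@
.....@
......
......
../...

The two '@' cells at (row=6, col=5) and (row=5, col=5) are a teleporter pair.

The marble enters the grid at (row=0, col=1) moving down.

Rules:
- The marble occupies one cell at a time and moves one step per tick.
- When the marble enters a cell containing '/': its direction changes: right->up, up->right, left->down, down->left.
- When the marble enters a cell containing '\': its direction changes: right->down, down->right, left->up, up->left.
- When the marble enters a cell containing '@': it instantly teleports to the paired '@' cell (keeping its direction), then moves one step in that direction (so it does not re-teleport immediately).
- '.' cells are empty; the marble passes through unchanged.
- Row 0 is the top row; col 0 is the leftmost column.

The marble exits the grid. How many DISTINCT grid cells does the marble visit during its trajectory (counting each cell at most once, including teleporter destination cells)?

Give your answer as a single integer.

Step 1: enter (0,1), '.' pass, move down to (1,1)
Step 2: enter (1,1), '.' pass, move down to (2,1)
Step 3: enter (2,1), '.' pass, move down to (3,1)
Step 4: enter (3,1), '.' pass, move down to (4,1)
Step 5: enter (4,1), '.' pass, move down to (5,1)
Step 6: enter (5,1), '.' pass, move down to (6,1)
Step 7: enter (6,1), '.' pass, move down to (7,1)
Step 8: enter (7,1), '.' pass, move down to (8,1)
Step 9: enter (8,1), '.' pass, move down to (9,1)
Step 10: enter (9,1), '.' pass, move down to (10,1)
Step 11: at (10,1) — EXIT via bottom edge, pos 1
Distinct cells visited: 10 (path length 10)

Answer: 10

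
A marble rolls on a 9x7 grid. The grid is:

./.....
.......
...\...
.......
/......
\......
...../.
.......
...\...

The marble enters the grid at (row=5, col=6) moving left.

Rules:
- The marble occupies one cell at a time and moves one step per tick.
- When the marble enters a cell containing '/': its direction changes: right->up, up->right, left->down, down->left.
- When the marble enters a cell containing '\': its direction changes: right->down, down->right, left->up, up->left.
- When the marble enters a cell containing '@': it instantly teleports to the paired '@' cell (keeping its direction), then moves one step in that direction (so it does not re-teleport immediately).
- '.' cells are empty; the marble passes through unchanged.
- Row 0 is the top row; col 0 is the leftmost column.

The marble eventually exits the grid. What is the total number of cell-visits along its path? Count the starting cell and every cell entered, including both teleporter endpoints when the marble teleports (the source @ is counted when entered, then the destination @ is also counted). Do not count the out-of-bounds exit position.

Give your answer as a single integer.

Answer: 14

Derivation:
Step 1: enter (5,6), '.' pass, move left to (5,5)
Step 2: enter (5,5), '.' pass, move left to (5,4)
Step 3: enter (5,4), '.' pass, move left to (5,3)
Step 4: enter (5,3), '.' pass, move left to (5,2)
Step 5: enter (5,2), '.' pass, move left to (5,1)
Step 6: enter (5,1), '.' pass, move left to (5,0)
Step 7: enter (5,0), '\' deflects left->up, move up to (4,0)
Step 8: enter (4,0), '/' deflects up->right, move right to (4,1)
Step 9: enter (4,1), '.' pass, move right to (4,2)
Step 10: enter (4,2), '.' pass, move right to (4,3)
Step 11: enter (4,3), '.' pass, move right to (4,4)
Step 12: enter (4,4), '.' pass, move right to (4,5)
Step 13: enter (4,5), '.' pass, move right to (4,6)
Step 14: enter (4,6), '.' pass, move right to (4,7)
Step 15: at (4,7) — EXIT via right edge, pos 4
Path length (cell visits): 14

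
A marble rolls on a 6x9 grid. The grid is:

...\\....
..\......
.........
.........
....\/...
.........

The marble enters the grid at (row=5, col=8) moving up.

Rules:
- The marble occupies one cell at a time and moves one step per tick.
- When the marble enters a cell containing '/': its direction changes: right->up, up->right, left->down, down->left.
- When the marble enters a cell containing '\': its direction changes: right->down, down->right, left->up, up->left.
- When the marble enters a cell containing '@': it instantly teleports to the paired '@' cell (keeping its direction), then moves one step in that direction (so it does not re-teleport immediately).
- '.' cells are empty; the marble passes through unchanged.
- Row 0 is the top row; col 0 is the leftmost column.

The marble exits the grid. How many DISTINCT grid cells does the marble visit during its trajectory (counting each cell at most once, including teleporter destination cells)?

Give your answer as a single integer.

Answer: 6

Derivation:
Step 1: enter (5,8), '.' pass, move up to (4,8)
Step 2: enter (4,8), '.' pass, move up to (3,8)
Step 3: enter (3,8), '.' pass, move up to (2,8)
Step 4: enter (2,8), '.' pass, move up to (1,8)
Step 5: enter (1,8), '.' pass, move up to (0,8)
Step 6: enter (0,8), '.' pass, move up to (-1,8)
Step 7: at (-1,8) — EXIT via top edge, pos 8
Distinct cells visited: 6 (path length 6)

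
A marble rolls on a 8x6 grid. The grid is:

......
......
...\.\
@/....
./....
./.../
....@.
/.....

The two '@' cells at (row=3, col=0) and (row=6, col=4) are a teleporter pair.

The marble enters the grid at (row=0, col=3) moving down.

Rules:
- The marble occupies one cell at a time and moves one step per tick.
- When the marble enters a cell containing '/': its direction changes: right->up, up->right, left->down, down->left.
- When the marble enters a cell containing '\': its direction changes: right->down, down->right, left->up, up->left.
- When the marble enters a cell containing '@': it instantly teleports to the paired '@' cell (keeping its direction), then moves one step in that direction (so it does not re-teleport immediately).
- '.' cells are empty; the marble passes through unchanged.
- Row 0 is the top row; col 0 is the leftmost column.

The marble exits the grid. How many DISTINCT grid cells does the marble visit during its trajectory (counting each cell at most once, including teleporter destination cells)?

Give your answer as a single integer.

Step 1: enter (0,3), '.' pass, move down to (1,3)
Step 2: enter (1,3), '.' pass, move down to (2,3)
Step 3: enter (2,3), '\' deflects down->right, move right to (2,4)
Step 4: enter (2,4), '.' pass, move right to (2,5)
Step 5: enter (2,5), '\' deflects right->down, move down to (3,5)
Step 6: enter (3,5), '.' pass, move down to (4,5)
Step 7: enter (4,5), '.' pass, move down to (5,5)
Step 8: enter (5,5), '/' deflects down->left, move left to (5,4)
Step 9: enter (5,4), '.' pass, move left to (5,3)
Step 10: enter (5,3), '.' pass, move left to (5,2)
Step 11: enter (5,2), '.' pass, move left to (5,1)
Step 12: enter (5,1), '/' deflects left->down, move down to (6,1)
Step 13: enter (6,1), '.' pass, move down to (7,1)
Step 14: enter (7,1), '.' pass, move down to (8,1)
Step 15: at (8,1) — EXIT via bottom edge, pos 1
Distinct cells visited: 14 (path length 14)

Answer: 14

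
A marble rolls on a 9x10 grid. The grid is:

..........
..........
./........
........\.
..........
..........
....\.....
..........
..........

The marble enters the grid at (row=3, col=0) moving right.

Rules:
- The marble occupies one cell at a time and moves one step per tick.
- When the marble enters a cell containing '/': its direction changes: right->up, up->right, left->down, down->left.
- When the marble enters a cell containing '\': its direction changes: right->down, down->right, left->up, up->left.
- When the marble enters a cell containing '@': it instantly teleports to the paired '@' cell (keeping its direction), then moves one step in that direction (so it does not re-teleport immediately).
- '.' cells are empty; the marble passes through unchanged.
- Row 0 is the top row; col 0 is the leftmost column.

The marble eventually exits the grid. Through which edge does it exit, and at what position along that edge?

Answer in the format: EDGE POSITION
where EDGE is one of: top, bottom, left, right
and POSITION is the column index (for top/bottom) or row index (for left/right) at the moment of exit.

Answer: bottom 8

Derivation:
Step 1: enter (3,0), '.' pass, move right to (3,1)
Step 2: enter (3,1), '.' pass, move right to (3,2)
Step 3: enter (3,2), '.' pass, move right to (3,3)
Step 4: enter (3,3), '.' pass, move right to (3,4)
Step 5: enter (3,4), '.' pass, move right to (3,5)
Step 6: enter (3,5), '.' pass, move right to (3,6)
Step 7: enter (3,6), '.' pass, move right to (3,7)
Step 8: enter (3,7), '.' pass, move right to (3,8)
Step 9: enter (3,8), '\' deflects right->down, move down to (4,8)
Step 10: enter (4,8), '.' pass, move down to (5,8)
Step 11: enter (5,8), '.' pass, move down to (6,8)
Step 12: enter (6,8), '.' pass, move down to (7,8)
Step 13: enter (7,8), '.' pass, move down to (8,8)
Step 14: enter (8,8), '.' pass, move down to (9,8)
Step 15: at (9,8) — EXIT via bottom edge, pos 8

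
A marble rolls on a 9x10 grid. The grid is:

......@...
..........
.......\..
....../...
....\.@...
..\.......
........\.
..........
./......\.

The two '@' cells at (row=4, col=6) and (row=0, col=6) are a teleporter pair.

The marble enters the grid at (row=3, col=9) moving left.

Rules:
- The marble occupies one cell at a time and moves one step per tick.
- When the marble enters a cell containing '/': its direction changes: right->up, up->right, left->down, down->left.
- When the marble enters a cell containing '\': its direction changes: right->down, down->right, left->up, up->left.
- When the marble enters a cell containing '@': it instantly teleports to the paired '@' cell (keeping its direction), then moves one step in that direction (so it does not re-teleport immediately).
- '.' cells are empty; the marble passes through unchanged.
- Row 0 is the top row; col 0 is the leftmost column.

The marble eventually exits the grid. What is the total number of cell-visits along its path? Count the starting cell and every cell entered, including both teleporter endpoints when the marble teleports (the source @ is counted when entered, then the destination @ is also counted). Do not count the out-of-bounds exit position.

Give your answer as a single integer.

Step 1: enter (3,9), '.' pass, move left to (3,8)
Step 2: enter (3,8), '.' pass, move left to (3,7)
Step 3: enter (3,7), '.' pass, move left to (3,6)
Step 4: enter (3,6), '/' deflects left->down, move down to (4,6)
Step 5: enter (4,6), '@' teleport (4,6)->(0,6), also enter (0,6), move down to (1,6)
Step 6: enter (1,6), '.' pass, move down to (2,6)
Step 7: enter (2,6), '.' pass, move down to (3,6)
Step 8: enter (3,6), '/' deflects down->left, move left to (3,5)
Step 9: enter (3,5), '.' pass, move left to (3,4)
Step 10: enter (3,4), '.' pass, move left to (3,3)
Step 11: enter (3,3), '.' pass, move left to (3,2)
Step 12: enter (3,2), '.' pass, move left to (3,1)
Step 13: enter (3,1), '.' pass, move left to (3,0)
Step 14: enter (3,0), '.' pass, move left to (3,-1)
Step 15: at (3,-1) — EXIT via left edge, pos 3
Path length (cell visits): 15

Answer: 15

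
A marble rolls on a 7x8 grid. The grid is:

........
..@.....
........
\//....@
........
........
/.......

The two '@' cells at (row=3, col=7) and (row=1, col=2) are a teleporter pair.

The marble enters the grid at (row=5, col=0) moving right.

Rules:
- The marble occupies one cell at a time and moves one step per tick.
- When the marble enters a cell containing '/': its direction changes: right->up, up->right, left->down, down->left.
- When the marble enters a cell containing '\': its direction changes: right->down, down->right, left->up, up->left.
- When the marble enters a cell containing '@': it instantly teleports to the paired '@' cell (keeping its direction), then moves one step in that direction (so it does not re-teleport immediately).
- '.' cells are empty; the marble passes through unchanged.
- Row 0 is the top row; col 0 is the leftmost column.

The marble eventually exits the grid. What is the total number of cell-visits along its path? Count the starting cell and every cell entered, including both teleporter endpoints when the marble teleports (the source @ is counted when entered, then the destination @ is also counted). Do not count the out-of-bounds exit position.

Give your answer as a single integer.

Step 1: enter (5,0), '.' pass, move right to (5,1)
Step 2: enter (5,1), '.' pass, move right to (5,2)
Step 3: enter (5,2), '.' pass, move right to (5,3)
Step 4: enter (5,3), '.' pass, move right to (5,4)
Step 5: enter (5,4), '.' pass, move right to (5,5)
Step 6: enter (5,5), '.' pass, move right to (5,6)
Step 7: enter (5,6), '.' pass, move right to (5,7)
Step 8: enter (5,7), '.' pass, move right to (5,8)
Step 9: at (5,8) — EXIT via right edge, pos 5
Path length (cell visits): 8

Answer: 8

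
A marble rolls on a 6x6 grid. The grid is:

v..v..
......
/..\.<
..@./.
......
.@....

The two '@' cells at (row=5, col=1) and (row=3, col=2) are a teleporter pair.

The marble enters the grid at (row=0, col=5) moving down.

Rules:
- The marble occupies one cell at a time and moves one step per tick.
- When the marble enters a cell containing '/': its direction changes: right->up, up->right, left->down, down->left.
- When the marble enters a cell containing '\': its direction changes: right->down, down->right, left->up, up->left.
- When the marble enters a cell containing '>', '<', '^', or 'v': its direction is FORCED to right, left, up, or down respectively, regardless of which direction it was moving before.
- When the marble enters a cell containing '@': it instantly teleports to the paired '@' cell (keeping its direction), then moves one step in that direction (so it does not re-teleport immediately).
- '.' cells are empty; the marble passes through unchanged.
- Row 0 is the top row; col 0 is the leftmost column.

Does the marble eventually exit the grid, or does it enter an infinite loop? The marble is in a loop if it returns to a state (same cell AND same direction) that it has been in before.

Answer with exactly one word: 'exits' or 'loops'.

Step 1: enter (0,5), '.' pass, move down to (1,5)
Step 2: enter (1,5), '.' pass, move down to (2,5)
Step 3: enter (2,5), '<' forces down->left, move left to (2,4)
Step 4: enter (2,4), '.' pass, move left to (2,3)
Step 5: enter (2,3), '\' deflects left->up, move up to (1,3)
Step 6: enter (1,3), '.' pass, move up to (0,3)
Step 7: enter (0,3), 'v' forces up->down, move down to (1,3)
Step 8: enter (1,3), '.' pass, move down to (2,3)
Step 9: enter (2,3), '\' deflects down->right, move right to (2,4)
Step 10: enter (2,4), '.' pass, move right to (2,5)
Step 11: enter (2,5), '<' forces right->left, move left to (2,4)
Step 12: at (2,4) dir=left — LOOP DETECTED (seen before)

Answer: loops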